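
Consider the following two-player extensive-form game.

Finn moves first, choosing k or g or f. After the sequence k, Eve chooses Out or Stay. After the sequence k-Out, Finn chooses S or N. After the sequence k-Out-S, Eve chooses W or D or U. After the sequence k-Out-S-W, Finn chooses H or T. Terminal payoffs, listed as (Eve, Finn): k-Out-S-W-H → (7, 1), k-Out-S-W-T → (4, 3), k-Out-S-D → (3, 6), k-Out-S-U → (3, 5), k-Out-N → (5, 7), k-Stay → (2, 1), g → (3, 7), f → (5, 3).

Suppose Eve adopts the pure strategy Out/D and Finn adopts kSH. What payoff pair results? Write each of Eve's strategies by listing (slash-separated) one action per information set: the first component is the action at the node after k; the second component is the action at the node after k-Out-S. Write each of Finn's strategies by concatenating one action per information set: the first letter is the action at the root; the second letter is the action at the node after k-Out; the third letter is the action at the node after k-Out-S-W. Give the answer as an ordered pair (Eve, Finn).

(3, 6)

Trace the play path from the root:
  Finn plays k
  Eve plays Out at [k]
  Finn plays S at [k-Out]
  Eve plays D at [k-Out-S]
→ terminal payoff (3, 6).
(Finn's choice at the node after k-Out-S-W is never reached on this path, so it doesn't affect the outcome.)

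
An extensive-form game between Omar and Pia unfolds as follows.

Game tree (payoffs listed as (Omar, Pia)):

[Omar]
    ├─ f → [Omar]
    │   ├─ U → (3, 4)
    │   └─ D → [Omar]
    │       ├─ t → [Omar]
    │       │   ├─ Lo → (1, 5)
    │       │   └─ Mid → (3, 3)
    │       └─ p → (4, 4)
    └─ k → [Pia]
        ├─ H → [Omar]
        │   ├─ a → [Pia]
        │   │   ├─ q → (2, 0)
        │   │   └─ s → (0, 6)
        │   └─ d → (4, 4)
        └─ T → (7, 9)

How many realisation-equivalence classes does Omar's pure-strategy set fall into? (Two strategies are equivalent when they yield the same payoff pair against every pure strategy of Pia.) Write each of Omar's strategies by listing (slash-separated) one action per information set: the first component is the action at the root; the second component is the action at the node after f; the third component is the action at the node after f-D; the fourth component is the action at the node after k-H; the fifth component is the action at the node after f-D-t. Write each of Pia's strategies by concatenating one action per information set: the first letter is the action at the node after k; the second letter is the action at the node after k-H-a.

6

Omar has 32 pure strategies: f/U/t/a/Lo, f/U/t/a/Mid, f/U/t/d/Lo, f/U/t/d/Mid, f/U/p/a/Lo, f/U/p/a/Mid, f/U/p/d/Lo, f/U/p/d/Mid, f/D/t/a/Lo, f/D/t/a/Mid, f/D/t/d/Lo, f/D/t/d/Mid, f/D/p/a/Lo, f/D/p/a/Mid, f/D/p/d/Lo, f/D/p/d/Mid, k/U/t/a/Lo, k/U/t/a/Mid, k/U/t/d/Lo, k/U/t/d/Mid, k/U/p/a/Lo, k/U/p/a/Mid, k/U/p/d/Lo, k/U/p/d/Mid, k/D/t/a/Lo, k/D/t/a/Mid, k/D/t/d/Lo, k/D/t/d/Mid, k/D/p/a/Lo, k/D/p/a/Mid, k/D/p/d/Lo, k/D/p/d/Mid. Columns: Hq, Hs, Tq, Ts.
{f/U/t/a/Lo, f/U/t/a/Mid, f/U/t/d/Lo, f/U/t/d/Mid, f/U/p/a/Lo, f/U/p/a/Mid, f/U/p/d/Lo, f/U/p/d/Mid} → row (3,4) (3,4) (3,4) (3,4)
{f/D/t/a/Lo, f/D/t/d/Lo} → row (1,5) (1,5) (1,5) (1,5)
{f/D/t/a/Mid, f/D/t/d/Mid} → row (3,3) (3,3) (3,3) (3,3)
{f/D/p/a/Lo, f/D/p/a/Mid, f/D/p/d/Lo, f/D/p/d/Mid} → row (4,4) (4,4) (4,4) (4,4)
{k/U/t/a/Lo, k/U/t/a/Mid, k/U/p/a/Lo, k/U/p/a/Mid, k/D/t/a/Lo, k/D/t/a/Mid, k/D/p/a/Lo, k/D/p/a/Mid} → row (2,0) (0,6) (7,9) (7,9)
{k/U/t/d/Lo, k/U/t/d/Mid, k/U/p/d/Lo, k/U/p/d/Mid, k/D/t/d/Lo, k/D/t/d/Mid, k/D/p/d/Lo, k/D/p/d/Mid} → row (4,4) (4,4) (7,9) (7,9)
That's 6 distinct rows out of 32 strategies.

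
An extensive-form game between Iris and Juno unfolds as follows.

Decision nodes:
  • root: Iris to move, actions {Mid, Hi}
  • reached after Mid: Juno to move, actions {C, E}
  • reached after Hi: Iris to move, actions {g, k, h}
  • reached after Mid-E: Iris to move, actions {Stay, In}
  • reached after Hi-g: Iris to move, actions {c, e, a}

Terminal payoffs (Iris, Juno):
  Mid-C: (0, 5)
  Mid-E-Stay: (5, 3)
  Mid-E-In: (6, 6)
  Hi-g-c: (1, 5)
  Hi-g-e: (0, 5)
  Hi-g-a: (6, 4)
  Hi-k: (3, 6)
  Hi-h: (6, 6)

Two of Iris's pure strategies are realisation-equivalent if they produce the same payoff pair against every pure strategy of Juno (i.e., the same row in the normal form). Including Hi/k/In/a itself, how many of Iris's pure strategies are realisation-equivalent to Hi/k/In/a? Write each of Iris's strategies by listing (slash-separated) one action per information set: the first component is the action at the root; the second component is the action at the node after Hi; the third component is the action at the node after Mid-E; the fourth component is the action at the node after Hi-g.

6

Row for Hi/k/In/a (columns C, E): (3,6) (3,6).
Under Hi/k/In/a, Iris's choice at the node after Mid-E and at the node after Hi-g can never be reached regardless of what Juno does, so varying those choices leaves every outcome unchanged.
Holding the reachable choices fixed and varying the unreachable ones freely already gives 2 × 3 = 6 equivalent strategies.
No other strategy reproduces this row, so those 6 are the full class: Hi/k/Stay/c, Hi/k/Stay/e, Hi/k/Stay/a, Hi/k/In/c, Hi/k/In/e, Hi/k/In/a.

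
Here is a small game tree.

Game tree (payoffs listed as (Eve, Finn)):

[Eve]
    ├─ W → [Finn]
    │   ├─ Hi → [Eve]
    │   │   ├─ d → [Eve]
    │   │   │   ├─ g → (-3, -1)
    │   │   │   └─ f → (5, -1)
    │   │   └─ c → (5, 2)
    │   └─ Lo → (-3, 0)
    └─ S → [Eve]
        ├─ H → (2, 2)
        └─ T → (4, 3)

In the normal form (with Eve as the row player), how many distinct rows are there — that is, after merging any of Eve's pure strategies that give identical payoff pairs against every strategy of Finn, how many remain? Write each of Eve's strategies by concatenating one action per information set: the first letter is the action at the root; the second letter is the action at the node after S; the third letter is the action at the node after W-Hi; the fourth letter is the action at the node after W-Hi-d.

Eve has 16 pure strategies: WHdg, WHdf, WHcg, WHcf, WTdg, WTdf, WTcg, WTcf, SHdg, SHdf, SHcg, SHcf, STdg, STdf, STcg, STcf. Columns: Hi, Lo.
{WHdg, WTdg} → row (-3,-1) (-3,0)
{WHdf, WTdf} → row (5,-1) (-3,0)
{WHcg, WHcf, WTcg, WTcf} → row (5,2) (-3,0)
{SHdg, SHdf, SHcg, SHcf} → row (2,2) (2,2)
{STdg, STdf, STcg, STcf} → row (4,3) (4,3)
That's 5 distinct rows out of 16 strategies.

5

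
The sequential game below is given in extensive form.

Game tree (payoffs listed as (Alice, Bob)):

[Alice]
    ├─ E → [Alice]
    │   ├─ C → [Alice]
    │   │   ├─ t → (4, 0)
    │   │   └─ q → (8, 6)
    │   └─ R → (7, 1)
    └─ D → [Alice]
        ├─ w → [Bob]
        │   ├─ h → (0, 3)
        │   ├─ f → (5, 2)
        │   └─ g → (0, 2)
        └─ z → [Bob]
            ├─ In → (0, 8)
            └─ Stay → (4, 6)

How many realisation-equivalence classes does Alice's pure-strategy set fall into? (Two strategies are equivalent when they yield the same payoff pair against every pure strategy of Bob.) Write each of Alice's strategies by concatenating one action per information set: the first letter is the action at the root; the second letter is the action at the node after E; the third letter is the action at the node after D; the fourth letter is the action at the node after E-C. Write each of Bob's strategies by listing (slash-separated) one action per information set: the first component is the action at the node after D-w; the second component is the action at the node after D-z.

Alice has 16 pure strategies: ECwt, ECwq, ECzt, ECzq, ERwt, ERwq, ERzt, ERzq, DCwt, DCwq, DCzt, DCzq, DRwt, DRwq, DRzt, DRzq. Columns: h/In, h/Stay, f/In, f/Stay, g/In, g/Stay.
{ECwt, ECzt} → row (4,0) (4,0) (4,0) (4,0) (4,0) (4,0)
{ECwq, ECzq} → row (8,6) (8,6) (8,6) (8,6) (8,6) (8,6)
{ERwt, ERwq, ERzt, ERzq} → row (7,1) (7,1) (7,1) (7,1) (7,1) (7,1)
{DCwt, DCwq, DRwt, DRwq} → row (0,3) (0,3) (5,2) (5,2) (0,2) (0,2)
{DCzt, DCzq, DRzt, DRzq} → row (0,8) (4,6) (0,8) (4,6) (0,8) (4,6)
That's 5 distinct rows out of 16 strategies.

5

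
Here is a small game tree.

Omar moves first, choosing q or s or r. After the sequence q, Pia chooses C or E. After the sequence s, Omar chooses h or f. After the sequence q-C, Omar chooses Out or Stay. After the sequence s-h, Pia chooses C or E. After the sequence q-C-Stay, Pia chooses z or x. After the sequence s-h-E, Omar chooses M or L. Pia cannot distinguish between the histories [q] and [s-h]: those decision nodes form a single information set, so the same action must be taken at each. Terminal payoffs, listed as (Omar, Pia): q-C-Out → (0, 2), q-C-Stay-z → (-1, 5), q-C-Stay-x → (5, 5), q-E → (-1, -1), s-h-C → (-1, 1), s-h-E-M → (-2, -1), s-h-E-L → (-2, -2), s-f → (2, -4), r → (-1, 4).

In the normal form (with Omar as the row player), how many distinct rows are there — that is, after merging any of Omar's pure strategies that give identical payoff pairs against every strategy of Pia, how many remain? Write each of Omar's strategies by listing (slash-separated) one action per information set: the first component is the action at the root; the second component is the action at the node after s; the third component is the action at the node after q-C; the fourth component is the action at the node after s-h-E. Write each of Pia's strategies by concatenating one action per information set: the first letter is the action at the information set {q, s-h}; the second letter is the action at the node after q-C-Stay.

Omar has 24 pure strategies: q/h/Out/M, q/h/Out/L, q/h/Stay/M, q/h/Stay/L, q/f/Out/M, q/f/Out/L, q/f/Stay/M, q/f/Stay/L, s/h/Out/M, s/h/Out/L, s/h/Stay/M, s/h/Stay/L, s/f/Out/M, s/f/Out/L, s/f/Stay/M, s/f/Stay/L, r/h/Out/M, r/h/Out/L, r/h/Stay/M, r/h/Stay/L, r/f/Out/M, r/f/Out/L, r/f/Stay/M, r/f/Stay/L. Columns: Cz, Cx, Ez, Ex.
{q/h/Out/M, q/h/Out/L, q/f/Out/M, q/f/Out/L} → row (0,2) (0,2) (-1,-1) (-1,-1)
{q/h/Stay/M, q/h/Stay/L, q/f/Stay/M, q/f/Stay/L} → row (-1,5) (5,5) (-1,-1) (-1,-1)
{s/h/Out/M, s/h/Stay/M} → row (-1,1) (-1,1) (-2,-1) (-2,-1)
{s/h/Out/L, s/h/Stay/L} → row (-1,1) (-1,1) (-2,-2) (-2,-2)
{s/f/Out/M, s/f/Out/L, s/f/Stay/M, s/f/Stay/L} → row (2,-4) (2,-4) (2,-4) (2,-4)
{r/h/Out/M, r/h/Out/L, r/h/Stay/M, r/h/Stay/L, r/f/Out/M, r/f/Out/L, r/f/Stay/M, r/f/Stay/L} → row (-1,4) (-1,4) (-1,4) (-1,4)
That's 6 distinct rows out of 24 strategies.

6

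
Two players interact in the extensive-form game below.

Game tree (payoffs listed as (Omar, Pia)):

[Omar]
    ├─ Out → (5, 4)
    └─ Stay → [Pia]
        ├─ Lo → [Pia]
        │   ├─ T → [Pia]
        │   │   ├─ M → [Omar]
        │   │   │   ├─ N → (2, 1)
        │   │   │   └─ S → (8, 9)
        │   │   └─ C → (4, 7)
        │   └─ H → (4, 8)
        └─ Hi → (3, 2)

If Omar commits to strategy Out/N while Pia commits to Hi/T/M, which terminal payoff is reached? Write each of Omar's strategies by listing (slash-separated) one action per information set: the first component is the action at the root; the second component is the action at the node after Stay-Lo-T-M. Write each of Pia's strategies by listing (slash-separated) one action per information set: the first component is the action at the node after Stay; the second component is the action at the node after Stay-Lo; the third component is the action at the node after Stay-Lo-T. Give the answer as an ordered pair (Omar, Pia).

(5, 4)

Trace the play path from the root:
  Omar plays Out
→ terminal payoff (5, 4).
(Omar's choice at the node after Stay-Lo-T-M is never reached on this path, so it doesn't affect the outcome.)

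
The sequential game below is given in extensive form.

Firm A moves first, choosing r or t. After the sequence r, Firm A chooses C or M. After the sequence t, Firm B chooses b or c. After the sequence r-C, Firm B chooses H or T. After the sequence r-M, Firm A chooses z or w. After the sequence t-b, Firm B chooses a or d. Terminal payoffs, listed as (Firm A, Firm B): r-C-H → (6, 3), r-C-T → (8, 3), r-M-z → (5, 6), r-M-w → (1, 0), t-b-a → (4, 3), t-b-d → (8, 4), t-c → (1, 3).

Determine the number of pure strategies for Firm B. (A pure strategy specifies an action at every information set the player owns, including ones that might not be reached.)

8

Firm B owns the node after t with actions {b, c} — two choices.
Firm B owns the node after r-C with actions {H, T} — two choices.
Firm B owns the node after t-b with actions {a, d} — two choices.
A pure strategy fixes one action at each information set independently, so the count is the product 2 × 2 × 2 = 8.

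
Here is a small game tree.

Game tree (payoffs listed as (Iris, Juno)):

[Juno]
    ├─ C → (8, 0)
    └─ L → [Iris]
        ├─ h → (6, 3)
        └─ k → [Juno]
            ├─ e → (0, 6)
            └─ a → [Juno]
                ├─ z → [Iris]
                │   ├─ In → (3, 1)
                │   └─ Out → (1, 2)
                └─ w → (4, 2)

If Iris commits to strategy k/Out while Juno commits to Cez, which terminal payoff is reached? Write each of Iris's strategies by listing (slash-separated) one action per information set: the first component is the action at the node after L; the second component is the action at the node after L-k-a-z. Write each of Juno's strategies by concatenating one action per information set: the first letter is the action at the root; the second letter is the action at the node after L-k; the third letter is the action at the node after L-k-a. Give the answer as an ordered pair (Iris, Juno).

(8, 0)

Trace the play path from the root:
  Juno plays C
→ terminal payoff (8, 0).
(Iris's choice at the node after L is never reached on this path, so it doesn't affect the outcome.)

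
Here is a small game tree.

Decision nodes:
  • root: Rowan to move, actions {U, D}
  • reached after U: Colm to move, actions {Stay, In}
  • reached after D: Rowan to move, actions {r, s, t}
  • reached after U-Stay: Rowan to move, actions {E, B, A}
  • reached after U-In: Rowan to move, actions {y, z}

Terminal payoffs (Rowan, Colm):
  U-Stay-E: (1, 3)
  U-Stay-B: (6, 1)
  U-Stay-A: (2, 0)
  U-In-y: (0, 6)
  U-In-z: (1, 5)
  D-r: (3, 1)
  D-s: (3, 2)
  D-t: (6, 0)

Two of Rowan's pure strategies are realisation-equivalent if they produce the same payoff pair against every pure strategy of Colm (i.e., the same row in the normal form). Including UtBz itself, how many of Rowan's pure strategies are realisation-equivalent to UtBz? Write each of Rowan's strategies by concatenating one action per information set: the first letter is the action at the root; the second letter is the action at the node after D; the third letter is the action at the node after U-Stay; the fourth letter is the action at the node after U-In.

3

Row for UtBz (columns Stay, In): (6,1) (1,5).
Under UtBz, Rowan's choice at the node after D can never be reached regardless of what Colm does, so varying those choices leaves every outcome unchanged.
Holding the reachable choices fixed and varying the unreachable one freely already gives 3 equivalent strategies.
No other strategy reproduces this row, so those 3 are the full class: UrBz, UsBz, UtBz.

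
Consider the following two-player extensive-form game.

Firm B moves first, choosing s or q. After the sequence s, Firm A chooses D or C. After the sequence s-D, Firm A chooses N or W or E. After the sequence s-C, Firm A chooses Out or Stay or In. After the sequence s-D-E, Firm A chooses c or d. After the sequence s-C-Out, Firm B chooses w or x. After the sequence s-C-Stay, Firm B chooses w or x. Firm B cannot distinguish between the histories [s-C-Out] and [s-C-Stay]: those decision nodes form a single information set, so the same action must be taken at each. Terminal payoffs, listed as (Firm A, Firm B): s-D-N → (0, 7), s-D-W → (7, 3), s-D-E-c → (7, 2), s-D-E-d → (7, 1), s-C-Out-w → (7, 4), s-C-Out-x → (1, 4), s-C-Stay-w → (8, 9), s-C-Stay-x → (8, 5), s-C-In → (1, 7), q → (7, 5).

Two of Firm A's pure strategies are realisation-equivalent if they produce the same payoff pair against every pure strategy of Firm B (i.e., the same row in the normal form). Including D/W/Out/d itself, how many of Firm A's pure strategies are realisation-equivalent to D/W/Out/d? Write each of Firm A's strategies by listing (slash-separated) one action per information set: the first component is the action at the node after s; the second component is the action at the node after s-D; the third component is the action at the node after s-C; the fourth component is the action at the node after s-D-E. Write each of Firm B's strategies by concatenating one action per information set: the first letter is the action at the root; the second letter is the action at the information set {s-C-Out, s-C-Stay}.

Row for D/W/Out/d (columns sw, sx, qw, qx): (7,3) (7,3) (7,5) (7,5).
Under D/W/Out/d, Firm A's choice at the node after s-C and at the node after s-D-E can never be reached regardless of what Firm B does, so varying those choices leaves every outcome unchanged.
Holding the reachable choices fixed and varying the unreachable ones freely already gives 3 × 2 = 6 equivalent strategies.
No other strategy reproduces this row, so those 6 are the full class: D/W/Out/c, D/W/Out/d, D/W/Stay/c, D/W/Stay/d, D/W/In/c, D/W/In/d.

6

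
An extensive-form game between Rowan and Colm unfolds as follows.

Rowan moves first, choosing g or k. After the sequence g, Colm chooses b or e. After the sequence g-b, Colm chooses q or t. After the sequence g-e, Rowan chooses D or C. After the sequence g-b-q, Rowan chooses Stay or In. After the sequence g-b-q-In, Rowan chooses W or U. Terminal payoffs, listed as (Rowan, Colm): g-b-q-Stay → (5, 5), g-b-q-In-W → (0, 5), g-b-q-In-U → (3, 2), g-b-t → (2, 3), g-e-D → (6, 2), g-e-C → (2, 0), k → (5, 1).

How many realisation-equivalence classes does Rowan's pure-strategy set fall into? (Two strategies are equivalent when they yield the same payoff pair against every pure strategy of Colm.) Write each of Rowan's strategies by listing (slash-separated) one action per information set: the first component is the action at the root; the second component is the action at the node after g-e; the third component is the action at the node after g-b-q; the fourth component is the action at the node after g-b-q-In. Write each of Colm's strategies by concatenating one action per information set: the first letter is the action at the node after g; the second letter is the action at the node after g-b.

7

Rowan has 16 pure strategies: g/D/Stay/W, g/D/Stay/U, g/D/In/W, g/D/In/U, g/C/Stay/W, g/C/Stay/U, g/C/In/W, g/C/In/U, k/D/Stay/W, k/D/Stay/U, k/D/In/W, k/D/In/U, k/C/Stay/W, k/C/Stay/U, k/C/In/W, k/C/In/U. Columns: bq, bt, eq, et.
{g/D/Stay/W, g/D/Stay/U} → row (5,5) (2,3) (6,2) (6,2)
{g/D/In/W} → row (0,5) (2,3) (6,2) (6,2)
{g/D/In/U} → row (3,2) (2,3) (6,2) (6,2)
{g/C/Stay/W, g/C/Stay/U} → row (5,5) (2,3) (2,0) (2,0)
{g/C/In/W} → row (0,5) (2,3) (2,0) (2,0)
{g/C/In/U} → row (3,2) (2,3) (2,0) (2,0)
{k/D/Stay/W, k/D/Stay/U, k/D/In/W, k/D/In/U, k/C/Stay/W, k/C/Stay/U, k/C/In/W, k/C/In/U} → row (5,1) (5,1) (5,1) (5,1)
That's 7 distinct rows out of 16 strategies.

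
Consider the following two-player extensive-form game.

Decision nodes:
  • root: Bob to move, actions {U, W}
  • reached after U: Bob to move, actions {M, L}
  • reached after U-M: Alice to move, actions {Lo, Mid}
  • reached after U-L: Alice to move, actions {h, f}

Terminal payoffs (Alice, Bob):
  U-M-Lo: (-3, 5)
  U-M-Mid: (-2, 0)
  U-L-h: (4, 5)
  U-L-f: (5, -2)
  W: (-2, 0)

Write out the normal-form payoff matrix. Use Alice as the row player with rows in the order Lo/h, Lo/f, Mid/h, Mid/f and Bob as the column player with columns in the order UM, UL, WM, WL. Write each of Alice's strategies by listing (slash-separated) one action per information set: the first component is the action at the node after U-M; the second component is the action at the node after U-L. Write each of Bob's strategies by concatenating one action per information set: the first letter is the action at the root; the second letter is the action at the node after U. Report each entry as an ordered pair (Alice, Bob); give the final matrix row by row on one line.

Row Lo/h: UM→(-3,5), UL→(4,5), WM→(-2,0), WL→(-2,0)
Row Lo/f: UM→(-3,5), UL→(5,-2), WM→(-2,0), WL→(-2,0)
Row Mid/h: UM→(-2,0), UL→(4,5), WM→(-2,0), WL→(-2,0)
Row Mid/f: UM→(-2,0), UL→(5,-2), WM→(-2,0), WL→(-2,0)

Lo/h: (-3,5) (4,5) (-2,0) (-2,0) | Lo/f: (-3,5) (5,-2) (-2,0) (-2,0) | Mid/h: (-2,0) (4,5) (-2,0) (-2,0) | Mid/f: (-2,0) (5,-2) (-2,0) (-2,0)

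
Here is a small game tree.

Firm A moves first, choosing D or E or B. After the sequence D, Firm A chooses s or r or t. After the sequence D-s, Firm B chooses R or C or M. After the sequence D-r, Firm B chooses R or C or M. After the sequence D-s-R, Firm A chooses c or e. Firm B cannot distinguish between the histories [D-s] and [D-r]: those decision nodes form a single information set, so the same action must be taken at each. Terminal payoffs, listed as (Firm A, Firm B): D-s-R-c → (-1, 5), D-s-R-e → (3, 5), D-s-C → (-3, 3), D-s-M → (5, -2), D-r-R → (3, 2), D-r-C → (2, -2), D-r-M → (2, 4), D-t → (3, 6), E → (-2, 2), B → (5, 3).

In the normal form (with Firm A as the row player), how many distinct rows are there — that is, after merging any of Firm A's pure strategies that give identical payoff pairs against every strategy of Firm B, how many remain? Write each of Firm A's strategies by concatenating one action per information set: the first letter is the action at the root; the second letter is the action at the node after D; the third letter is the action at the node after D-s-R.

Firm A has 18 pure strategies: Dsc, Dse, Drc, Dre, Dtc, Dte, Esc, Ese, Erc, Ere, Etc, Ete, Bsc, Bse, Brc, Bre, Btc, Bte. Columns: R, C, M.
{Dsc} → row (-1,5) (-3,3) (5,-2)
{Dse} → row (3,5) (-3,3) (5,-2)
{Drc, Dre} → row (3,2) (2,-2) (2,4)
{Dtc, Dte} → row (3,6) (3,6) (3,6)
{Esc, Ese, Erc, Ere, Etc, Ete} → row (-2,2) (-2,2) (-2,2)
{Bsc, Bse, Brc, Bre, Btc, Bte} → row (5,3) (5,3) (5,3)
That's 6 distinct rows out of 18 strategies.

6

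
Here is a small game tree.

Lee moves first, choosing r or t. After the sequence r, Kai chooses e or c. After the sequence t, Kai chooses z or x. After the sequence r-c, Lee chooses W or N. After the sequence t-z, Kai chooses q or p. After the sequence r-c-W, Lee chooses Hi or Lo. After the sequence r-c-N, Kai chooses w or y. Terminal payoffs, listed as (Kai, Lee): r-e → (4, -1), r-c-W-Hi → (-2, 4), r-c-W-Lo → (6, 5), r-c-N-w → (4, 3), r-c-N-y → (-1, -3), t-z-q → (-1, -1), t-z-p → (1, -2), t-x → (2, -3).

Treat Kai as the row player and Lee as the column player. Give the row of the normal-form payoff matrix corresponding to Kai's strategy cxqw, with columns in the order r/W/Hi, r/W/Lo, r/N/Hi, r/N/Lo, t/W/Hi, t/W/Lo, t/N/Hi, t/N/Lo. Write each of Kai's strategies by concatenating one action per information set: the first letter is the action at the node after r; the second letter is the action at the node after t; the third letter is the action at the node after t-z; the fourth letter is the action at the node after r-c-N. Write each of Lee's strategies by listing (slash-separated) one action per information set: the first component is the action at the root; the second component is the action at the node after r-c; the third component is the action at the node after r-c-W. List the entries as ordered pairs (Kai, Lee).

(-2,4) (6,5) (4,3) (4,3) (2,-3) (2,-3) (2,-3) (2,-3)

vs r/W/Hi: Lee plays r → Kai plays c at [r] → Lee plays W at [r-c] → Lee plays Hi at [r-c-W] → (-2, 4)
vs r/W/Lo: Lee plays r → Kai plays c at [r] → Lee plays W at [r-c] → Lee plays Lo at [r-c-W] → (6, 5)
vs r/N/Hi: Lee plays r → Kai plays c at [r] → Lee plays N at [r-c] → Kai plays w at [r-c-N] → (4, 3)
vs r/N/Lo: Lee plays r → Kai plays c at [r] → Lee plays N at [r-c] → Kai plays w at [r-c-N] → (4, 3)
vs t/W/Hi: Lee plays t → Kai plays x at [t] → (2, -3)
vs t/W/Lo: Lee plays t → Kai plays x at [t] → (2, -3)
vs t/N/Hi: Lee plays t → Kai plays x at [t] → (2, -3)
vs t/N/Lo: Lee plays t → Kai plays x at [t] → (2, -3)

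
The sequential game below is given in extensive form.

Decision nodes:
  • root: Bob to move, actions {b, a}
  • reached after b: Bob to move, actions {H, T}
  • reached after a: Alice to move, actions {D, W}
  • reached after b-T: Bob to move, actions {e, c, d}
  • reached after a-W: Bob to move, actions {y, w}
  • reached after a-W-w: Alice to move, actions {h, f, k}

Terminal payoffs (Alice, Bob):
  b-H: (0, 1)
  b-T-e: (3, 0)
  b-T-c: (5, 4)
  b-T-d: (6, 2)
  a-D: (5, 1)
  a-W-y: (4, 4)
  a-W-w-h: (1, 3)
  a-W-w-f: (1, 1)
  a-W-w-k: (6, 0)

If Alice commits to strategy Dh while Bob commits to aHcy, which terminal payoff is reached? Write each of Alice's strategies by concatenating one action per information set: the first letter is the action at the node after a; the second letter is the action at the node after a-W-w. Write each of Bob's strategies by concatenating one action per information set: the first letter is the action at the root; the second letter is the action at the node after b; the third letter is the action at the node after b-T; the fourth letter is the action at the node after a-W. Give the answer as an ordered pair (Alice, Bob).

Trace the play path from the root:
  Bob plays a
  Alice plays D at [a]
→ terminal payoff (5, 1).
(Alice's choice at the node after a-W-w is never reached on this path, so it doesn't affect the outcome.)

(5, 1)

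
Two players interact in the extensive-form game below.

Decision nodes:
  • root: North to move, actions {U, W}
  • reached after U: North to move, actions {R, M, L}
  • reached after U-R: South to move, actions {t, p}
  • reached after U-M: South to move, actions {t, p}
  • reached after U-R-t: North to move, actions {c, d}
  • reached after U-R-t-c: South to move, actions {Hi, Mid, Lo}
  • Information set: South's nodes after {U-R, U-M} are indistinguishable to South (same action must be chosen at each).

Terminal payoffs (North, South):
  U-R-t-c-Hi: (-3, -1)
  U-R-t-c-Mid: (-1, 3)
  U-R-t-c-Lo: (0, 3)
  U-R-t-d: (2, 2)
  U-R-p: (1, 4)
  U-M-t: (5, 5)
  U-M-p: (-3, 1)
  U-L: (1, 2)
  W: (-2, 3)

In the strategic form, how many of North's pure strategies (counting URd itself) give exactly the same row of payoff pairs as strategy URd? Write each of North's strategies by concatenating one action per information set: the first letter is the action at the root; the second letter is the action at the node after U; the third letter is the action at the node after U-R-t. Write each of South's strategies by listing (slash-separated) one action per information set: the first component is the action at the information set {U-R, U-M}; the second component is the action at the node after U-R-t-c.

Row for URd (columns t/Hi, t/Mid, t/Lo, p/Hi, p/Mid, p/Lo): (2,2) (2,2) (2,2) (1,4) (1,4) (1,4).
Every one of North's information sets is on the play path for some reply by South when North follows URd.
Changing the action at any of them therefore changes at least one column, so only URd itself gives this row.

1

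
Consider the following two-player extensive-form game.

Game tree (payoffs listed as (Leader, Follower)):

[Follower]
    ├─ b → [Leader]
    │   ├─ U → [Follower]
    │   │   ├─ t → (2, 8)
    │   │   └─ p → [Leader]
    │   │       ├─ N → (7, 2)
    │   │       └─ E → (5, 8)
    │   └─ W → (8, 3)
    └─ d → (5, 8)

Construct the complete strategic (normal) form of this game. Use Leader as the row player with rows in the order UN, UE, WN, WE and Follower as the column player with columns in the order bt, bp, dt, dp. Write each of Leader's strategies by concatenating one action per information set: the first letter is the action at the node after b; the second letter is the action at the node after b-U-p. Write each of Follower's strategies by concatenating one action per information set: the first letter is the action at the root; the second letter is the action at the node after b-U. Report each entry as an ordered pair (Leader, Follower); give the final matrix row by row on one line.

UN: (2,8) (7,2) (5,8) (5,8) | UE: (2,8) (5,8) (5,8) (5,8) | WN: (8,3) (8,3) (5,8) (5,8) | WE: (8,3) (8,3) (5,8) (5,8)

           bt       bp       dt       dp
  UN    (2,8)    (7,2)    (5,8)    (5,8)
  UE    (2,8)    (5,8)    (5,8)    (5,8)
  WN    (8,3)    (8,3)    (5,8)    (5,8)
  WE    (8,3)    (8,3)    (5,8)    (5,8)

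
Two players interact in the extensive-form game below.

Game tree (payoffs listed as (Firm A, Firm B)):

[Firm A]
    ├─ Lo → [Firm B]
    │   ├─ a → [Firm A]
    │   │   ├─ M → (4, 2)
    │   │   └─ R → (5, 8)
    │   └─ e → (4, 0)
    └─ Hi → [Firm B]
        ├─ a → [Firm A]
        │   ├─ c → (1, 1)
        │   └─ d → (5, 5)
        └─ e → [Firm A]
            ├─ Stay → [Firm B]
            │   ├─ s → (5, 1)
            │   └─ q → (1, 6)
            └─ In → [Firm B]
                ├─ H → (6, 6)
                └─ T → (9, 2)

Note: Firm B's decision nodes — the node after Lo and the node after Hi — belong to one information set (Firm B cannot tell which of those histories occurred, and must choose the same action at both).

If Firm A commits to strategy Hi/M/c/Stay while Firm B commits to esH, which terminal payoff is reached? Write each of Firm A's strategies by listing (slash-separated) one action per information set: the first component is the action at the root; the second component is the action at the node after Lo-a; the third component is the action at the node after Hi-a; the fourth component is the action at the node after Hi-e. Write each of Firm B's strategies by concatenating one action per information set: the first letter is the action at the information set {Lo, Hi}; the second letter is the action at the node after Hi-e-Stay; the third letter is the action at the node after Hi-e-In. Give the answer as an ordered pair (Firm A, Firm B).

Trace the play path from the root:
  Firm A plays Hi
  Firm B plays e at [Hi]
  Firm A plays Stay at [Hi-e]
  Firm B plays s at [Hi-e-Stay]
→ terminal payoff (5, 1).
(Firm A's choice at the node after Lo-a is never reached on this path, so it doesn't affect the outcome.)

(5, 1)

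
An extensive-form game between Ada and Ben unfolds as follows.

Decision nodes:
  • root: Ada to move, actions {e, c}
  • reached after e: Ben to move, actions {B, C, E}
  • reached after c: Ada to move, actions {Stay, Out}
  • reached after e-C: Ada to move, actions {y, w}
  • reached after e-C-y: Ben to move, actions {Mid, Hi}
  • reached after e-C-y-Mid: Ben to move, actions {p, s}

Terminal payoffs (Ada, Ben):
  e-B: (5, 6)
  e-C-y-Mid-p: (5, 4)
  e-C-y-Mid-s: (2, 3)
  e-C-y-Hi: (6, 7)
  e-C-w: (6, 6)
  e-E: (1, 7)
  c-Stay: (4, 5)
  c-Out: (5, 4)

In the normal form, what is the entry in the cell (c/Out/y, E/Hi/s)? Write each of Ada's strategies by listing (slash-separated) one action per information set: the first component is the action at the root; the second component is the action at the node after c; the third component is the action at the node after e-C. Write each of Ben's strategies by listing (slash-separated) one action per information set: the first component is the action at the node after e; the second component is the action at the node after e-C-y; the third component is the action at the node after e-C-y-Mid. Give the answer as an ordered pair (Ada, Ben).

Trace the play path from the root:
  Ada plays c
  Ada plays Out at [c]
→ terminal payoff (5, 4).
(Ada's choice at the node after e-C is never reached on this path, so it doesn't affect the outcome.)

(5, 4)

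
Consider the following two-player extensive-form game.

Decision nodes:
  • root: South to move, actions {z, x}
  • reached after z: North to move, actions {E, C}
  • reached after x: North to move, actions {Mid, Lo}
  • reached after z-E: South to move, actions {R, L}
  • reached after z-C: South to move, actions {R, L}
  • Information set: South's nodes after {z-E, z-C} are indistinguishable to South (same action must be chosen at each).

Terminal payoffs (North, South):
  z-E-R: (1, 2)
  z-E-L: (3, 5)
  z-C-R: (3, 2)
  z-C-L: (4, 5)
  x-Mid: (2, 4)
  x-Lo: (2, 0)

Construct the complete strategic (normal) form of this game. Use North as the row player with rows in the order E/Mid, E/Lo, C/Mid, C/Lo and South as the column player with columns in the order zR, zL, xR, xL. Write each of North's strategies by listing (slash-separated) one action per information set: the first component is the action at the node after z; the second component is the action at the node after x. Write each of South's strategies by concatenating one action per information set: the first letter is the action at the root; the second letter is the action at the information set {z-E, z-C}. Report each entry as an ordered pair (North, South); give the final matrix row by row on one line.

Row E/Mid: zR→(1,2), zL→(3,5), xR→(2,4), xL→(2,4)
Row E/Lo: zR→(1,2), zL→(3,5), xR→(2,0), xL→(2,0)
Row C/Mid: zR→(3,2), zL→(4,5), xR→(2,4), xL→(2,4)
Row C/Lo: zR→(3,2), zL→(4,5), xR→(2,0), xL→(2,0)

E/Mid: (1,2) (3,5) (2,4) (2,4) | E/Lo: (1,2) (3,5) (2,0) (2,0) | C/Mid: (3,2) (4,5) (2,4) (2,4) | C/Lo: (3,2) (4,5) (2,0) (2,0)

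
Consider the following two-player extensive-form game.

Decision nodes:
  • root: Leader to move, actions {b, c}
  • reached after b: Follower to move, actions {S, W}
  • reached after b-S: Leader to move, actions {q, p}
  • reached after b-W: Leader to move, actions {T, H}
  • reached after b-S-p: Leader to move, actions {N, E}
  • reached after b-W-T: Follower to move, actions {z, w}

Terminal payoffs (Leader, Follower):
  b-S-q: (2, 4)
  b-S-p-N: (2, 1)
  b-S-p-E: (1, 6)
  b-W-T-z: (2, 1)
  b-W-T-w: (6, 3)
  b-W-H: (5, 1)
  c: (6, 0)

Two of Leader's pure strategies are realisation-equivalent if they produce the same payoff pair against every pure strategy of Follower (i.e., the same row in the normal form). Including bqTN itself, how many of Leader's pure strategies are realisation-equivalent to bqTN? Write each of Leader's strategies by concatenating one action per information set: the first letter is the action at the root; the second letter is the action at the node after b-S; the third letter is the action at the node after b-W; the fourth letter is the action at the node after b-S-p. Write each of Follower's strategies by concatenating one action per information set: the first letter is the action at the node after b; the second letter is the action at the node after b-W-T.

2

Row for bqTN (columns Sz, Sw, Wz, Ww): (2,4) (2,4) (2,1) (6,3).
Under bqTN, Leader's choice at the node after b-S-p can never be reached regardless of what Follower does, so varying those choices leaves every outcome unchanged.
Holding the reachable choices fixed and varying the unreachable one freely already gives 2 equivalent strategies.
No other strategy reproduces this row, so those 2 are the full class: bqTN, bqTE.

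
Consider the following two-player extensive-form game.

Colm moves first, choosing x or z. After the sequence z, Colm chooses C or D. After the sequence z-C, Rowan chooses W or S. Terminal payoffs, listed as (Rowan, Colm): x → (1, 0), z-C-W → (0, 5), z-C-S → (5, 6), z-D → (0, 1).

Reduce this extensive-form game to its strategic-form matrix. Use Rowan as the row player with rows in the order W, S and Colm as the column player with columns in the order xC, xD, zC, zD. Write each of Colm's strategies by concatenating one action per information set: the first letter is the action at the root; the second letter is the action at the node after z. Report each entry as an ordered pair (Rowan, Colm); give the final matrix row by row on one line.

Row W: xC→(1,0), xD→(1,0), zC→(0,5), zD→(0,1)
Row S: xC→(1,0), xD→(1,0), zC→(5,6), zD→(0,1)

W: (1,0) (1,0) (0,5) (0,1) | S: (1,0) (1,0) (5,6) (0,1)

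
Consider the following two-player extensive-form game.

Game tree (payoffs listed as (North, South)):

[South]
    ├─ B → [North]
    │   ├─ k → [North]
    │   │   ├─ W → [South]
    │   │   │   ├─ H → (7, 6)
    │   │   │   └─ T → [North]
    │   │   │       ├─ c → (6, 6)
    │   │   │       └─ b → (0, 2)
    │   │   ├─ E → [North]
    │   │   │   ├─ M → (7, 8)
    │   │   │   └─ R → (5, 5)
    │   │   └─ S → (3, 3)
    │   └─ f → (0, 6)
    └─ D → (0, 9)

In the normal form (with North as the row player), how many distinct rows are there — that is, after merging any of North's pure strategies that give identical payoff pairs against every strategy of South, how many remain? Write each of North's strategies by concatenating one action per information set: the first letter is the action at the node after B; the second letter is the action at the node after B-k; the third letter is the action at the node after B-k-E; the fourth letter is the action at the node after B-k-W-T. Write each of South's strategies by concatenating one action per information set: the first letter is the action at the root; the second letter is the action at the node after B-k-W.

6

North has 24 pure strategies: kWMc, kWMb, kWRc, kWRb, kEMc, kEMb, kERc, kERb, kSMc, kSMb, kSRc, kSRb, fWMc, fWMb, fWRc, fWRb, fEMc, fEMb, fERc, fERb, fSMc, fSMb, fSRc, fSRb. Columns: BH, BT, DH, DT.
{kWMc, kWRc} → row (7,6) (6,6) (0,9) (0,9)
{kWMb, kWRb} → row (7,6) (0,2) (0,9) (0,9)
{kEMc, kEMb} → row (7,8) (7,8) (0,9) (0,9)
{kERc, kERb} → row (5,5) (5,5) (0,9) (0,9)
{kSMc, kSMb, kSRc, kSRb} → row (3,3) (3,3) (0,9) (0,9)
{fWMc, fWMb, fWRc, fWRb, fEMc, fEMb, fERc, fERb, fSMc, fSMb, fSRc, fSRb} → row (0,6) (0,6) (0,9) (0,9)
That's 6 distinct rows out of 24 strategies.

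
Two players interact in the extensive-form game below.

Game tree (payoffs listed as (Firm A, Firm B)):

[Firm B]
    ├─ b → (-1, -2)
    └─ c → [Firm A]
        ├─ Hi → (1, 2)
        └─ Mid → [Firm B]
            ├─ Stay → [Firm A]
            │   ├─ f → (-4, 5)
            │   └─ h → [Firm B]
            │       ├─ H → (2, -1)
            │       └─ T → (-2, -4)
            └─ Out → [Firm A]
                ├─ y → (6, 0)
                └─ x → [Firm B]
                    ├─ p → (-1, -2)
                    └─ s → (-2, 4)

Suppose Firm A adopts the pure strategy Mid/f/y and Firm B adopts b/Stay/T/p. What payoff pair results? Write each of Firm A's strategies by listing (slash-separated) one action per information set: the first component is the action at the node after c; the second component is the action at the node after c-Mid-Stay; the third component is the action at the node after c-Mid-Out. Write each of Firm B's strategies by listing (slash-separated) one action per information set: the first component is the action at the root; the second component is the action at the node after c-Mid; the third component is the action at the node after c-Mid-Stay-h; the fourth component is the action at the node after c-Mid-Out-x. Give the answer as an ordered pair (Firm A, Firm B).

(-1, -2)

Trace the play path from the root:
  Firm B plays b
→ terminal payoff (-1, -2).
(Firm A's choice at the node after c is never reached on this path, so it doesn't affect the outcome.)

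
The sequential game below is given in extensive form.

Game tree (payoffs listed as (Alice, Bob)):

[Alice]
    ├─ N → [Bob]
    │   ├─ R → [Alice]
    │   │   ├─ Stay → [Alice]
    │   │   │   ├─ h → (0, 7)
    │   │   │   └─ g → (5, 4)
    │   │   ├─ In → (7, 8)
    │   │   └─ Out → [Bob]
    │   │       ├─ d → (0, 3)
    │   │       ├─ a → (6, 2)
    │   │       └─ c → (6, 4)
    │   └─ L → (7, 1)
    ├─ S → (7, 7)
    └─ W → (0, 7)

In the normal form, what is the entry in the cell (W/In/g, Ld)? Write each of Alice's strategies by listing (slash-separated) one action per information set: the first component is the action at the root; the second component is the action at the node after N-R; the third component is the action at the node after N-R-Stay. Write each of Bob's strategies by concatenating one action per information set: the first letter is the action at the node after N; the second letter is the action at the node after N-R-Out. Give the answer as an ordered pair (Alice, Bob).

Trace the play path from the root:
  Alice plays W
→ terminal payoff (0, 7).
(Alice's choice at the node after N-R is never reached on this path, so it doesn't affect the outcome.)

(0, 7)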